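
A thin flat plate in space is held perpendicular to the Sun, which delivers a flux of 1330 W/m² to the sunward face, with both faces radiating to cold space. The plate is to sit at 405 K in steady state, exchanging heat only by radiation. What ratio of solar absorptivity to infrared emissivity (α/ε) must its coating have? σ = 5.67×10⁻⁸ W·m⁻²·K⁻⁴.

α/ε ≈ 2.29

Balance: αS·A = εσ·2A·T⁴ ⇒ α/ε = 2σT⁴/S.
α/ε = 2·5.67×10⁻⁸·(405)⁴/1330 = 2·5.67×10⁻⁸·2.690×10¹⁰/1330.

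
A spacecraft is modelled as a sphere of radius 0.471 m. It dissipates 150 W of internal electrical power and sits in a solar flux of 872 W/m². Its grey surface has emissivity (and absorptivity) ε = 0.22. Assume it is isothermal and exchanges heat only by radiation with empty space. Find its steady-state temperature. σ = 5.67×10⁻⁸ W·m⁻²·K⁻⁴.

At steady state, absorbed solar power + internal power = radiated power.
Absorbed: α·S·A_cross = 0.22·872·0.6969 = 133.7 W (cross-section πr²).
Total input = 133.7 + 150 = 283.7 W.
Radiated: εσ·A_surf·T⁴ with A_surf = 4πr² = 2.788 m².
T⁴ = 283.7/(0.22·5.67×10⁻⁸·2.788) = 8.158×10⁹ K⁴.

T ≈ 301 K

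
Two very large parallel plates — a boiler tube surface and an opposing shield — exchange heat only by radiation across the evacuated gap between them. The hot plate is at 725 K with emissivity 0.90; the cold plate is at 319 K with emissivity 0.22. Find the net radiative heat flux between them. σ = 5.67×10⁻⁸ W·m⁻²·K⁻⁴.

For two infinite grey parallel plates, q = σ(T₁⁴ − T₂⁴)/(1/ε₁ + 1/ε₂ − 1).
T₁⁴ − T₂⁴ = 2.763×10¹¹ − 1.036×10¹⁰ = 2.659×10¹¹ K⁴.
1/ε₁ + 1/ε₂ − 1 = 1.111 + 4.545 − 1 = 4.657.
q = 5.67×10⁻⁸ × 2.659×10¹¹ / 4.657.

q ≈ 3240 W/m²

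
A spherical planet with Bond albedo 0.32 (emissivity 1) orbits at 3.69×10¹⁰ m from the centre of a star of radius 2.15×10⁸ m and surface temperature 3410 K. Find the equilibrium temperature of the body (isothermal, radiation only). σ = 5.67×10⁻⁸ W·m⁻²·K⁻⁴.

The star's surface emits σT_*⁴; at distance d the flux is S = σT_*⁴(R_*/d)².
S = 5.67×10⁻⁸·(3410)⁴·(2.15×10⁸/3.69×10¹⁰)² = 260.3 W/m².
For an isothermal sphere T⁴ = (1−a)S/(4σ) = 7.804×10⁸ K⁴.

T ≈ 167 K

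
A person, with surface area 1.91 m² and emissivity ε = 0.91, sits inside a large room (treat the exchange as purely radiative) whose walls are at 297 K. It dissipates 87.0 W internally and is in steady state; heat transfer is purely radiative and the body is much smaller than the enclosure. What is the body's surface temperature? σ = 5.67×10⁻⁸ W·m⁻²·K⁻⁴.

T ≈ 305 K

For a small grey body in a large enclosure, net radiated power = εσA(T⁴ − T_w⁴).
Steady state: P = εσA(T⁴ − T_w⁴) with A = 1.91 m².
T⁴ = P/(εσA) + T_w⁴ = 87.0/(0.91·5.67×10⁻⁸·1.910) + (297)⁴
    = 8.828×10⁸ + 7.781×10⁹ = 8.664×10⁹ K⁴.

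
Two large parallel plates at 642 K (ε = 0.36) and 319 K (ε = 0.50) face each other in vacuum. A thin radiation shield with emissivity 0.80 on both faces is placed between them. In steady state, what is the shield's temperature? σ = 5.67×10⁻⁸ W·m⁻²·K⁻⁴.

T_s ≈ 529 K

In steady state the net flux on the hot side equals that on the cold side.
σ(T₁⁴−T_s⁴)/D₁ = σ(T_s⁴−T₂⁴)/D₂, with D₁ = 1/ε₁+1/ε_s−1 = 3.028, D₂ = 1/ε_s+1/ε₂−1 = 2.250.
Solve for T_s⁴: T_s⁴ = (D₂·T₁⁴ + D₁·T₂⁴)/(D₁+D₂) = 7.836×10¹⁰ K⁴.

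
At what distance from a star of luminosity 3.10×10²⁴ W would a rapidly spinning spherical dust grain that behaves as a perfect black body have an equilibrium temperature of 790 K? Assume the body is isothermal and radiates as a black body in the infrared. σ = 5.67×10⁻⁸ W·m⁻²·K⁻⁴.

d ≈ 1.67×10⁹ m

For an isothermal black-emitting sphere, (1−a)S·πr² = σ·4πr²·T⁴ ⇒ S = 4σT⁴/(1−a).
S = 4·5.67×10⁻⁸·(790)⁴/1.00 = 88340 W/m².
Flux falls as S = L/(4πd²), so d = √(L/(4πS)) = √(3.10×10²⁴/(4π·88340)).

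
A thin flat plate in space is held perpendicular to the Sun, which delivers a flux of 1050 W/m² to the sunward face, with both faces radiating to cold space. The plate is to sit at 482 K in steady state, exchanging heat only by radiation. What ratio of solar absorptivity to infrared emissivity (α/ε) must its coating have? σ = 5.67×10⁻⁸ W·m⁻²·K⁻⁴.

α/ε ≈ 5.83

Balance: αS·A = εσ·2A·T⁴ ⇒ α/ε = 2σT⁴/S.
α/ε = 2·5.67×10⁻⁸·(482)⁴/1050 = 2·5.67×10⁻⁸·5.397×10¹⁰/1050.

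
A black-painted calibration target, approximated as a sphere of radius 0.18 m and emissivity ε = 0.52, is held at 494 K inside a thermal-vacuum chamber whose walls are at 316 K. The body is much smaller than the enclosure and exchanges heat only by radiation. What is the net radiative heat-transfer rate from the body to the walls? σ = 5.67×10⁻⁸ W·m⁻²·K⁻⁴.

For a small grey body in a large enclosure: P_net = εσA(T_body⁴ − T_wall⁴).
A = 4πr² = 0.4072 m²; T_body⁴ − T_wall⁴ = 5.955×10¹⁰ − 9.971×10⁹ = 4.958×10¹⁰ K⁴.
|P_net| = 0.52·5.67×10⁻⁸·0.4072·4.958×10¹⁰.

P_net ≈ 595 W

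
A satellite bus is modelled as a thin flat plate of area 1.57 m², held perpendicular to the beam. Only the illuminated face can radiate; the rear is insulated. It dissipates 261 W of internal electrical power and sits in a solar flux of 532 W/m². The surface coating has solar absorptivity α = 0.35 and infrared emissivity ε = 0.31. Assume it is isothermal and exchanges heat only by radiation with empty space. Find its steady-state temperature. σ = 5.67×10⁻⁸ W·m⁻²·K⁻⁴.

At steady state, absorbed solar power + internal power = radiated power.
Absorbed: α·S·A_cross = 0.35·532·1.570 = 292.3 W (cross-section A).
Total input = 292.3 + 261 = 553.3 W.
Radiated: εσ·A_surf·T⁴ with A_surf = A = 1.570 m².
T⁴ = 553.3/(0.31·5.67×10⁻⁸·1.570) = 2.005×10¹⁰ K⁴.

T ≈ 376 K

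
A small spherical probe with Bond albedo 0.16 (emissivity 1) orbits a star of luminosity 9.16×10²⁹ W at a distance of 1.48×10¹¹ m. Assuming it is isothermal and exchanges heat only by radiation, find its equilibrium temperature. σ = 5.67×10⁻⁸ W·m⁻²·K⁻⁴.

T ≈ 1870 K

First find the stellar flux at distance d: S = L/(4πd²) = 9.16×10²⁹/(4π·(1.48×10¹¹)²) = 3.328×10⁶ W/m².
For an isothermal sphere, absorbed (1−a)S·πr² = emitted σ·4πr²·T⁴, so T⁴ = (1−a)S/(4σ).
T⁴ = 0.840·3.328×10⁶/(4·5.67×10⁻⁸) = 1.233×10¹³ K⁴.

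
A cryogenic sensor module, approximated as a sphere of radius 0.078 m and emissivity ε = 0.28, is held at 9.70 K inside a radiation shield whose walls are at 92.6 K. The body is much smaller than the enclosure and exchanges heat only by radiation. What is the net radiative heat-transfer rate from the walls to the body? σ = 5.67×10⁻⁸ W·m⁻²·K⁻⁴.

P_net ≈ 0.0892 W

For a small grey body in a large enclosure: P_net = εσA(T_body⁴ − T_wall⁴).
A = 4πr² = 0.07645 m²; T_body⁴ − T_wall⁴ = 8853 − 7.353×10⁷ = -7.352×10⁷ K⁴.
|P_net| = 0.28·5.67×10⁻⁸·0.07645·7.352×10⁷.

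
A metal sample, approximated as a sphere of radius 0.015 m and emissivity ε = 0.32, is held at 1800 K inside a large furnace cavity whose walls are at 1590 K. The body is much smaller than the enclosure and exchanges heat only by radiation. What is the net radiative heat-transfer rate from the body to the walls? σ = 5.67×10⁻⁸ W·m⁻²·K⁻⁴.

For a small grey body in a large enclosure: P_net = εσA(T_body⁴ − T_wall⁴).
A = 4πr² = 0.002827 m²; T_body⁴ − T_wall⁴ = 1.050×10¹³ − 6.391×10¹² = 4.106×10¹² K⁴.
|P_net| = 0.32·5.67×10⁻⁸·0.002827·4.106×10¹².

P_net ≈ 211 W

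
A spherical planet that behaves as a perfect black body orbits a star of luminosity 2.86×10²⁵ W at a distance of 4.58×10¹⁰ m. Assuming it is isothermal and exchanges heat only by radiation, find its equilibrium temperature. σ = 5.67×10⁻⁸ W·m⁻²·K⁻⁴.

T ≈ 263 K

First find the stellar flux at distance d: S = L/(4πd²) = 2.86×10²⁵/(4π·(4.58×10¹⁰)²) = 1085 W/m².
For an isothermal sphere, absorbed (1−a)S·πr² = emitted σ·4πr²·T⁴, so T⁴ = (1−a)S/(4σ).
T⁴ = 1.00·1085/(4·5.67×10⁻⁸) = 4.784×10⁹ K⁴.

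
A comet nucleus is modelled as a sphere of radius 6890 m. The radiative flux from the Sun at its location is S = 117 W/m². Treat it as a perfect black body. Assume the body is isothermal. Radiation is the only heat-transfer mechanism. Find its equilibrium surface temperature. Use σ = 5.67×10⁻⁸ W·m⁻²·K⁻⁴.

T ≈ 151 K

At equilibrium, absorbed power = emitted power.
Absorbing cross-section = πr² = 1.491×10⁸ m²; emitting surface = 4πr² = 5.966×10⁸ m² (ratio 4).
S·A_cross = εσ·A_surf·T⁴  ⇒  T⁴ = S/(4σ).
T⁴ = 1.00·117/(4·5.67×10⁻⁸) = 5.159×10⁸ K⁴.
T = (5.159×10⁸)^(1/4).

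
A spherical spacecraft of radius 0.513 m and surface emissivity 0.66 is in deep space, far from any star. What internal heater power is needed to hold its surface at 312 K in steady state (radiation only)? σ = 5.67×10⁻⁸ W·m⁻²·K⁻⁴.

P = εσ·4πr²·T⁴.
4πr² = 3.307 m²; T⁴ = 9.476×10⁹ K⁴.
P = 0.66·5.67×10⁻⁸·3.307·9.476×10⁹.

P ≈ 1170 W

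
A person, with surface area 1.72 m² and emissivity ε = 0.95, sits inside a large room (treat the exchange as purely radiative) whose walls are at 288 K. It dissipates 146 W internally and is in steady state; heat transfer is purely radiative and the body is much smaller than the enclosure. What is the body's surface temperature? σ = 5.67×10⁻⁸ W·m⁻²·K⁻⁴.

For a small grey body in a large enclosure, net radiated power = εσA(T⁴ − T_w⁴).
Steady state: P = εσA(T⁴ − T_w⁴) with A = 1.72 m².
T⁴ = P/(εσA) + T_w⁴ = 146/(0.95·5.67×10⁻⁸·1.720) + (288)⁴
    = 1.576×10⁹ + 6.880×10⁹ = 8.456×10⁹ K⁴.

T ≈ 303 K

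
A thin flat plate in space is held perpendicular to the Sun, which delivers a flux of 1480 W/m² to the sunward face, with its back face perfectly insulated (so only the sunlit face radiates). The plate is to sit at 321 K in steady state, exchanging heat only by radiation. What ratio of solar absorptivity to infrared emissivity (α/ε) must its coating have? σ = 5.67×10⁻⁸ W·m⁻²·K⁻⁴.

α/ε ≈ 0.407

Balance: αS·A = εσ·1A·T⁴ ⇒ α/ε = σT⁴/S.
α/ε = 5.67×10⁻⁸·(321)⁴/1480 = 5.67×10⁻⁸·1.062×10¹⁰/1480.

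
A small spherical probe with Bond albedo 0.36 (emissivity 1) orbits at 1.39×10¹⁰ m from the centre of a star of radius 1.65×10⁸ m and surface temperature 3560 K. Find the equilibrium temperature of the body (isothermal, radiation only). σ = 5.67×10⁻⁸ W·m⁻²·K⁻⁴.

The star's surface emits σT_*⁴; at distance d the flux is S = σT_*⁴(R_*/d)².
S = 5.67×10⁻⁸·(3560)⁴·(1.65×10⁸/1.39×10¹⁰)² = 1283 W/m².
For an isothermal sphere T⁴ = (1−a)S/(4σ) = 3.621×10⁹ K⁴.

T ≈ 245 K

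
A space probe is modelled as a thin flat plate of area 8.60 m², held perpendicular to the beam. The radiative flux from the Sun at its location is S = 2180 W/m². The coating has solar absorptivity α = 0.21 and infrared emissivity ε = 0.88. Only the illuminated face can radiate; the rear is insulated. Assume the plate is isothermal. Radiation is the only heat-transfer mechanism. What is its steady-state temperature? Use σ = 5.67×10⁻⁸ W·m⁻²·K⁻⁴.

T ≈ 309 K

At equilibrium, absorbed power = emitted power.
Absorbing cross-section = A = 8.600 m²; emitting surface = A = 8.600 m² (ratio 1).
αS·A_cross = εσ·A_surf·T⁴  ⇒  T⁴ = αS/(ε·1σ).
T⁴ = 0.210·2180/(0.88·1·5.67×10⁻⁸) = 9.175×10⁹ K⁴.
T = (9.175×10⁹)^(1/4).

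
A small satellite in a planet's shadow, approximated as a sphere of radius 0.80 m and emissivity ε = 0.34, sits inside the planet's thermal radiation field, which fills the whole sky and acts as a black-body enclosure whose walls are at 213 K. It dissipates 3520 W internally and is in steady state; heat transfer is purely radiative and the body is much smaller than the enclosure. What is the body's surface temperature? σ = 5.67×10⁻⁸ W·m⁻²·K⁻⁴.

T ≈ 397 K

For a small grey body in a large enclosure, net radiated power = εσA(T⁴ − T_w⁴).
Steady state: P = εσA(T⁴ − T_w⁴) with A = 4πr² = 8.042 m².
T⁴ = P/(εσA) + T_w⁴ = 3520/(0.34·5.67×10⁻⁸·8.042) + (213)⁴
    = 2.270×10¹⁰ + 2.058×10⁹ = 2.476×10¹⁰ K⁴.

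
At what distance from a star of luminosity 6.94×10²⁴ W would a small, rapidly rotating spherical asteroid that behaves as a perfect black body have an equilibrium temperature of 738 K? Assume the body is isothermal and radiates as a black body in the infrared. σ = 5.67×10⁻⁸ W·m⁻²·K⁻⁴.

d ≈ 2.87×10⁹ m

For an isothermal black-emitting sphere, (1−a)S·πr² = σ·4πr²·T⁴ ⇒ S = 4σT⁴/(1−a).
S = 4·5.67×10⁻⁸·(738)⁴/1.00 = 67280 W/m².
Flux falls as S = L/(4πd²), so d = √(L/(4πS)) = √(6.94×10²⁴/(4π·67280)).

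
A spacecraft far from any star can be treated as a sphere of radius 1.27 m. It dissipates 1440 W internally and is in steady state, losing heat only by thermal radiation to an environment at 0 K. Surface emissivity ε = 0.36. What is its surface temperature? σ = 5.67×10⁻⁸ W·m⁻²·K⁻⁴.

T ≈ 243 K

Steady state: internal power = radiated power, P = εσA T⁴.
Radiating area A = 4πr² = 20.27 m².
T⁴ = P/(εσA) = 1440/(0.36·5.67×10⁻⁸·20.27) = 3.481×10⁹ K⁴.
T = (3.481×10⁹)^(1/4).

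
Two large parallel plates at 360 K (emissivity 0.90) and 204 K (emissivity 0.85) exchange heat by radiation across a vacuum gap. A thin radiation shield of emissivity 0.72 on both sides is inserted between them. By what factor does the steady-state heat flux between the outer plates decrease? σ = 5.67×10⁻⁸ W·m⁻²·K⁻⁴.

Without shield: q₀ = σΔ(T⁴)/(1/ε₁+1/ε₂−1) with denominator 1.288.
With shield the two gaps are in series; the resistances add: (1/ε₁+1/ε_s−1)+(1/ε_s+1/ε₂−1) = 1.500+1.565 = 3.065.
Heat-flux ratio q₀/q = 3.065/1.288.

factor ≈ 2.38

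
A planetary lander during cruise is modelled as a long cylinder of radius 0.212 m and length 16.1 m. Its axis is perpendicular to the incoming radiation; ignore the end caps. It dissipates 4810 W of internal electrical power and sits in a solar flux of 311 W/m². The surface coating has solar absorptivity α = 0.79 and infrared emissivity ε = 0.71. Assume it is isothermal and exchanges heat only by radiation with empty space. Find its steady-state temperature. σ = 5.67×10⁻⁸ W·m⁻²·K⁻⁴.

At steady state, absorbed solar power + internal power = radiated power.
Absorbed: α·S·A_cross = 0.79·311·6.826 = 1677 W (cross-section 2rL).
Total input = 1677 + 4810 = 6487 W.
Radiated: εσ·A_surf·T⁴ with A_surf = 2πrL = 21.45 m².
T⁴ = 6487/(0.71·5.67×10⁻⁸·21.45) = 7.514×10⁹ K⁴.

T ≈ 294 K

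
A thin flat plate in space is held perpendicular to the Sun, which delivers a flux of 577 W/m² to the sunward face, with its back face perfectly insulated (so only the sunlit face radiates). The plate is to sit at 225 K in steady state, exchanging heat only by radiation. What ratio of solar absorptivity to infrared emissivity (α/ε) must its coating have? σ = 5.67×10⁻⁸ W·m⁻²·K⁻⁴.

Balance: αS·A = εσ·1A·T⁴ ⇒ α/ε = σT⁴/S.
α/ε = 5.67×10⁻⁸·(225)⁴/577 = 5.67×10⁻⁸·2.563×10⁹/577.

α/ε ≈ 0.252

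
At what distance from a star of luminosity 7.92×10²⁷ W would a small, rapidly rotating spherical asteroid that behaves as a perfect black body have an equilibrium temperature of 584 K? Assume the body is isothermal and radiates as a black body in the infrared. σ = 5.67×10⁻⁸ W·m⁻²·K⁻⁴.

For an isothermal black-emitting sphere, (1−a)S·πr² = σ·4πr²·T⁴ ⇒ S = 4σT⁴/(1−a).
S = 4·5.67×10⁻⁸·(584)⁴/1.00 = 26380 W/m².
Flux falls as S = L/(4πd²), so d = √(L/(4πS)) = √(7.92×10²⁷/(4π·26380)).

d ≈ 1.55×10¹¹ m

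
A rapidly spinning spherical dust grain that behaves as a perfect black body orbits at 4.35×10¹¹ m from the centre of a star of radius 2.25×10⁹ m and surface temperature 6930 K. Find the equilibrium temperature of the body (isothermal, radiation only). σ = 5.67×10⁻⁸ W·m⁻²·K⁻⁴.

The star's surface emits σT_*⁴; at distance d the flux is S = σT_*⁴(R_*/d)².
S = 5.67×10⁻⁸·(6930)⁴·(2.25×10⁹/4.35×10¹¹)² = 3499 W/m².
For an isothermal sphere T⁴ = (1−a)S/(4σ) = 1.543×10¹⁰ K⁴.

T ≈ 352 K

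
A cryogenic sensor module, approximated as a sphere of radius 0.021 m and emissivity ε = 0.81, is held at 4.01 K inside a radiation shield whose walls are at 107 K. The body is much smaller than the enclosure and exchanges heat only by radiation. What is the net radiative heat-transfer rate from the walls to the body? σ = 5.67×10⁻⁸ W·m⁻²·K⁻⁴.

For a small grey body in a large enclosure: P_net = εσA(T_body⁴ − T_wall⁴).
A = 4πr² = 0.005542 m²; T_body⁴ − T_wall⁴ = 258.6 − 1.311×10⁸ = -1.311×10⁸ K⁴.
|P_net| = 0.81·5.67×10⁻⁸·0.005542·1.311×10⁸.

P_net ≈ 0.0334 W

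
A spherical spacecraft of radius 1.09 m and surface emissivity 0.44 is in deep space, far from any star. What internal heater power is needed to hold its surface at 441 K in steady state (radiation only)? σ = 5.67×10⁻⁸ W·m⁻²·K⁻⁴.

P = εσ·4πr²·T⁴.
4πr² = 14.93 m²; T⁴ = 3.782×10¹⁰ K⁴.
P = 0.44·5.67×10⁻⁸·14.93·3.782×10¹⁰.

P ≈ 14100 W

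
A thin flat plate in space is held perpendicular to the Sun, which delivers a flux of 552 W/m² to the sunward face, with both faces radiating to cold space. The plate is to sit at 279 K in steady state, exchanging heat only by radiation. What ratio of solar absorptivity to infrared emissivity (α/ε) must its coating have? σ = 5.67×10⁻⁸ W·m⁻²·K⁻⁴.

α/ε ≈ 1.24

Balance: αS·A = εσ·2A·T⁴ ⇒ α/ε = 2σT⁴/S.
α/ε = 2·5.67×10⁻⁸·(279)⁴/552 = 2·5.67×10⁻⁸·6.059×10⁹/552.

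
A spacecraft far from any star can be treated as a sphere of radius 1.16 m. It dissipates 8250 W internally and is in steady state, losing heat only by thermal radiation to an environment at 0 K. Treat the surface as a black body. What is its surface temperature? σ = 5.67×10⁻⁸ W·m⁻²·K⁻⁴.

T ≈ 305 K

Steady state: internal power = radiated power, P = εσA T⁴.
Radiating area A = 4πr² = 16.91 m².
T⁴ = P/(εσA) = 8250/(1.0·5.67×10⁻⁸·16.91) = 8.605×10⁹ K⁴.
T = (8.605×10⁹)^(1/4).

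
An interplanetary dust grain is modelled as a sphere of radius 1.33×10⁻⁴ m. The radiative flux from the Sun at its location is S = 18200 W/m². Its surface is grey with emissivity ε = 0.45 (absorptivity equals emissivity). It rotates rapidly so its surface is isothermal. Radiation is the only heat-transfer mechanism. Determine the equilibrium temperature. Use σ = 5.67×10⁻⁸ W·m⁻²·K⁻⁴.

At equilibrium, absorbed power = emitted power.
Absorbing cross-section = πr² = 5.557×10⁻⁸ m²; emitting surface = 4πr² = 2.223×10⁻⁷ m² (ratio 4).
εS·A_cross = εσ·A_surf·T⁴  ⇒  T⁴ = S/(4σ)   (ε cancels).
T⁴ = 18200/(4·5.67×10⁻⁸) = 8.025×10¹⁰ K⁴.
T = (8.025×10¹⁰)^(1/4).

T ≈ 532 K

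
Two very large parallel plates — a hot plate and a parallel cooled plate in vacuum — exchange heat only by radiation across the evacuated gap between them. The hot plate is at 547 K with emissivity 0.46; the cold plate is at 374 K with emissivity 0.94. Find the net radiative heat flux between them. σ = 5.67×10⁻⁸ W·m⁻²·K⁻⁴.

q ≈ 1770 W/m²

For two infinite grey parallel plates, q = σ(T₁⁴ − T₂⁴)/(1/ε₁ + 1/ε₂ − 1).
T₁⁴ − T₂⁴ = 8.953×10¹⁰ − 1.957×10¹⁰ = 6.996×10¹⁰ K⁴.
1/ε₁ + 1/ε₂ − 1 = 2.174 + 1.064 − 1 = 2.238.
q = 5.67×10⁻⁸ × 6.996×10¹⁰ / 2.238.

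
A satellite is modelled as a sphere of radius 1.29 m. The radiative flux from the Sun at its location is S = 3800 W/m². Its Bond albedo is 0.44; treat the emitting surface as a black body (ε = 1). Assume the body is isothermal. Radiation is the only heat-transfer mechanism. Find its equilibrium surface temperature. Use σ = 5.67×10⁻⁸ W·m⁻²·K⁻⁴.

T ≈ 311 K

At equilibrium, absorbed power = emitted power.
Absorbing cross-section = πr² = 5.228 m²; emitting surface = 4πr² = 20.91 m² (ratio 4).
(1−a)S·A_cross = εσ·A_surf·T⁴  ⇒  T⁴ = (1−a)S/(4σ).
T⁴ = 0.560·3800/(4·5.67×10⁻⁸) = 9.383×10⁹ K⁴.
T = (9.383×10⁹)^(1/4).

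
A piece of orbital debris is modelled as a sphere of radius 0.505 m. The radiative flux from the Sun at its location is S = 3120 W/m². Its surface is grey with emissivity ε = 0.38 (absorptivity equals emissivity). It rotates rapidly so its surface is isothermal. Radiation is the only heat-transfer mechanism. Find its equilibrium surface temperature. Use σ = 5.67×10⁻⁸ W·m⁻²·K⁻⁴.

T ≈ 342 K

At equilibrium, absorbed power = emitted power.
Absorbing cross-section = πr² = 0.8012 m²; emitting surface = 4πr² = 3.205 m² (ratio 4).
εS·A_cross = εσ·A_surf·T⁴  ⇒  T⁴ = S/(4σ)   (ε cancels).
T⁴ = 3120/(4·5.67×10⁻⁸) = 1.376×10¹⁰ K⁴.
T = (1.376×10¹⁰)^(1/4).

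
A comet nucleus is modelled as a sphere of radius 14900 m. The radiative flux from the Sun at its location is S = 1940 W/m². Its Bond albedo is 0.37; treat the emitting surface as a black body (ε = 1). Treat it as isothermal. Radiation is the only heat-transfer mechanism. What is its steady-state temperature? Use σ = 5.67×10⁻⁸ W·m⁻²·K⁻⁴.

T ≈ 271 K

At equilibrium, absorbed power = emitted power.
Absorbing cross-section = πr² = 6.975×10⁸ m²; emitting surface = 4πr² = 2.790×10⁹ m² (ratio 4).
(1−a)S·A_cross = εσ·A_surf·T⁴  ⇒  T⁴ = (1−a)S/(4σ).
T⁴ = 0.630·1940/(4·5.67×10⁻⁸) = 5.389×10⁹ K⁴.
T = (5.389×10⁹)^(1/4).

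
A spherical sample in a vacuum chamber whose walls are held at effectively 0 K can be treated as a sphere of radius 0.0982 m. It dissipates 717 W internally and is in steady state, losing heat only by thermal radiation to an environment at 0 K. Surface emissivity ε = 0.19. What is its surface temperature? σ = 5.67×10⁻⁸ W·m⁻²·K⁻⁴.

Steady state: internal power = radiated power, P = εσA T⁴.
Radiating area A = 4πr² = 0.1212 m².
T⁴ = P/(εσA) = 717/(0.19·5.67×10⁻⁸·0.1212) = 5.492×10¹¹ K⁴.
T = (5.492×10¹¹)^(1/4).

T ≈ 861 K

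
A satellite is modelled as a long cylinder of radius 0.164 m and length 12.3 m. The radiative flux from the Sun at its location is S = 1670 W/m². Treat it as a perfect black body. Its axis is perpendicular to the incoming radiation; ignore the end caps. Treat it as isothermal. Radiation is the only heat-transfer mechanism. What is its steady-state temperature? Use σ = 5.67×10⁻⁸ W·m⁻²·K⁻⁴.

At equilibrium, absorbed power = emitted power.
Absorbing cross-section = 2rL = 4.034 m²; emitting surface = 2πrL = 12.67 m² (ratio π).
S·A_cross = εσ·A_surf·T⁴  ⇒  T⁴ = S/(πσ).
T⁴ = 1.00·1670/(π·5.67×10⁻⁸) = 9.375×10⁹ K⁴.
T = (9.375×10⁹)^(1/4).

T ≈ 311 K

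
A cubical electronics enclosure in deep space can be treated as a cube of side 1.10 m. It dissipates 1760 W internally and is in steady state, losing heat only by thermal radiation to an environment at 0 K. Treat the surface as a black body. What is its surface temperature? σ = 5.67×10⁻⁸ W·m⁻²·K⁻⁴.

Steady state: internal power = radiated power, P = εσA T⁴.
Radiating area A = 6L² = 7.260 m².
T⁴ = P/(εσA) = 1760/(1.0·5.67×10⁻⁸·7.260) = 4.276×10⁹ K⁴.
T = (4.276×10⁹)^(1/4).

T ≈ 256 K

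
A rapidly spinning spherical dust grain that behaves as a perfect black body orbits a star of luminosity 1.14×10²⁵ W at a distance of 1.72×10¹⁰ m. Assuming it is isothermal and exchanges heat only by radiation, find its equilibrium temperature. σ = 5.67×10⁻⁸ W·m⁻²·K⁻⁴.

T ≈ 341 K

First find the stellar flux at distance d: S = L/(4πd²) = 1.14×10²⁵/(4π·(1.72×10¹⁰)²) = 3066 W/m².
For an isothermal sphere, absorbed (1−a)S·πr² = emitted σ·4πr²·T⁴, so T⁴ = (1−a)S/(4σ).
T⁴ = 1.00·3066/(4·5.67×10⁻⁸) = 1.352×10¹⁰ K⁴.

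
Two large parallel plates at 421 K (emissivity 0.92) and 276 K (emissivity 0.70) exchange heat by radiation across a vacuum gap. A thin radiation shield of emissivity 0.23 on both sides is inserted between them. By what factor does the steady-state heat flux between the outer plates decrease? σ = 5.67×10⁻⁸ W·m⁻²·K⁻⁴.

Without shield: q₀ = σΔ(T⁴)/(1/ε₁+1/ε₂−1) with denominator 1.516.
With shield the two gaps are in series; the resistances add: (1/ε₁+1/ε_s−1)+(1/ε_s+1/ε₂−1) = 4.435+4.776 = 9.211.
Heat-flux ratio q₀/q = 9.211/1.516.

factor ≈ 6.08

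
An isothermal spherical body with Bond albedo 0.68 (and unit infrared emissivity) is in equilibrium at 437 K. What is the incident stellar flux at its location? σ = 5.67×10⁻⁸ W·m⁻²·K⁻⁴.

(1−a)S·πr² = σ·4πr²·T⁴ ⇒ S = 4σT⁴/(1−a).
S = 4·5.67×10⁻⁸·3.647×10¹⁰/0.320.

S ≈ 25800 W/m²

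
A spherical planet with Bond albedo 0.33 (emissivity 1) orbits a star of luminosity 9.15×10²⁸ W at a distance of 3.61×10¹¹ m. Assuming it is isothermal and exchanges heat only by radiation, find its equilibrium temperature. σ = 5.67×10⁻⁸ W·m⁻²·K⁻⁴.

First find the stellar flux at distance d: S = L/(4πd²) = 9.15×10²⁸/(4π·(3.61×10¹¹)²) = 55870 W/m².
For an isothermal sphere, absorbed (1−a)S·πr² = emitted σ·4πr²·T⁴, so T⁴ = (1−a)S/(4σ).
T⁴ = 0.670·55870/(4·5.67×10⁻⁸) = 1.651×10¹¹ K⁴.

T ≈ 637 K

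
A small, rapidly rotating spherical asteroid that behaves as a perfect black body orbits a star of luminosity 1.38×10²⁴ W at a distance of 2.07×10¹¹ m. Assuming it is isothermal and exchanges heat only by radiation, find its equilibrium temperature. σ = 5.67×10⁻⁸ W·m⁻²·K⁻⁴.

T ≈ 58.0 K

First find the stellar flux at distance d: S = L/(4πd²) = 1.38×10²⁴/(4π·(2.07×10¹¹)²) = 2.563 W/m².
For an isothermal sphere, absorbed (1−a)S·πr² = emitted σ·4πr²·T⁴, so T⁴ = (1−a)S/(4σ).
T⁴ = 1.00·2.563/(4·5.67×10⁻⁸) = 1.130×10⁷ K⁴.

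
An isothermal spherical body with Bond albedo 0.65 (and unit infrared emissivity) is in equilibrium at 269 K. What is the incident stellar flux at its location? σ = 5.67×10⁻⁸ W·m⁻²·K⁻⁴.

S ≈ 3390 W/m²

(1−a)S·πr² = σ·4πr²·T⁴ ⇒ S = 4σT⁴/(1−a).
S = 4·5.67×10⁻⁸·5.236×10⁹/0.350.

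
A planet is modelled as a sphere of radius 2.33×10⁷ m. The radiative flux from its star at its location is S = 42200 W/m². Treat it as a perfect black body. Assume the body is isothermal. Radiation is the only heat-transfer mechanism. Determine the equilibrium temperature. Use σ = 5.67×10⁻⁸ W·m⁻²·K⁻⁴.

T ≈ 657 K

At equilibrium, absorbed power = emitted power.
Absorbing cross-section = πr² = 1.706×10¹⁵ m²; emitting surface = 4πr² = 6.822×10¹⁵ m² (ratio 4).
S·A_cross = εσ·A_surf·T⁴  ⇒  T⁴ = S/(4σ).
T⁴ = 1.00·42200/(4·5.67×10⁻⁸) = 1.861×10¹¹ K⁴.
T = (1.861×10¹¹)^(1/4).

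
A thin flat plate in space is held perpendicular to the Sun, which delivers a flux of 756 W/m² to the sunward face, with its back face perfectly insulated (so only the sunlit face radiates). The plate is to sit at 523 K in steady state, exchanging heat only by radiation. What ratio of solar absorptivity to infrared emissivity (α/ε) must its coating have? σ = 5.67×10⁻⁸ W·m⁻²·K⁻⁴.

Balance: αS·A = εσ·1A·T⁴ ⇒ α/ε = σT⁴/S.
α/ε = 5.67×10⁻⁸·(523)⁴/756 = 5.67×10⁻⁸·7.482×10¹⁰/756.

α/ε ≈ 5.61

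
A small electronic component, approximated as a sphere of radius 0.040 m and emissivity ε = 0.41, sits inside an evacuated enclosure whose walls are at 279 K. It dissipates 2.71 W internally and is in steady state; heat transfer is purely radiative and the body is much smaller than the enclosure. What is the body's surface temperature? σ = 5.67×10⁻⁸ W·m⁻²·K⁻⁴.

For a small grey body in a large enclosure, net radiated power = εσA(T⁴ − T_w⁴).
Steady state: P = εσA(T⁴ − T_w⁴) with A = 4πr² = 0.02011 m².
T⁴ = P/(εσA) + T_w⁴ = 2.71/(0.41·5.67×10⁻⁸·0.02011) + (279)⁴
    = 5.798×10⁹ + 6.059×10⁹ = 1.186×10¹⁰ K⁴.

T ≈ 330 K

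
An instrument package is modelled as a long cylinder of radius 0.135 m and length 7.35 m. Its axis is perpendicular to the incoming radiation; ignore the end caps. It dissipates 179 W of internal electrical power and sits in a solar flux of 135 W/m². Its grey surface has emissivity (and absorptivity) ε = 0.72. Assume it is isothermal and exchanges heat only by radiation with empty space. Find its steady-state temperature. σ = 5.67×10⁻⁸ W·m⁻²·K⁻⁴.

T ≈ 196 K

At steady state, absorbed solar power + internal power = radiated power.
Absorbed: α·S·A_cross = 0.72·135·1.984 = 192.9 W (cross-section 2rL).
Total input = 192.9 + 179 = 371.9 W.
Radiated: εσ·A_surf·T⁴ with A_surf = 2πrL = 6.234 m².
T⁴ = 371.9/(0.72·5.67×10⁻⁸·6.234) = 1.461×10⁹ K⁴.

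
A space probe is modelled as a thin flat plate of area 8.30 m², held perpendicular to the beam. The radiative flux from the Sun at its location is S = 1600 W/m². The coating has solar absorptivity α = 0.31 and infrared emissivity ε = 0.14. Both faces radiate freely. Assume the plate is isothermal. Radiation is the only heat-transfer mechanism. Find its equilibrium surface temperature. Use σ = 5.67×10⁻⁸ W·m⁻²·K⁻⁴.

T ≈ 420 K

At equilibrium, absorbed power = emitted power.
Absorbing cross-section = A = 8.300 m²; emitting surface = 2A = 16.60 m² (ratio 2).
αS·A_cross = εσ·A_surf·T⁴  ⇒  T⁴ = αS/(ε·2σ).
T⁴ = 0.310·1600/(0.14·2·5.67×10⁻⁸) = 3.124×10¹⁰ K⁴.
T = (3.124×10¹⁰)^(1/4).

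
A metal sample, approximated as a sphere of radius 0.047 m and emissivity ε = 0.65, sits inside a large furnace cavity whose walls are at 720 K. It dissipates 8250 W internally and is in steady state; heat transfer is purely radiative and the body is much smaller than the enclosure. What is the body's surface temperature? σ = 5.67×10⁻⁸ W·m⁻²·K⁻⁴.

T ≈ 1700 K

For a small grey body in a large enclosure, net radiated power = εσA(T⁴ − T_w⁴).
Steady state: P = εσA(T⁴ − T_w⁴) with A = 4πr² = 0.02776 m².
T⁴ = P/(εσA) + T_w⁴ = 8250/(0.65·5.67×10⁻⁸·0.02776) + (720)⁴
    = 8.064×10¹² + 2.687×10¹¹ = 8.333×10¹² K⁴.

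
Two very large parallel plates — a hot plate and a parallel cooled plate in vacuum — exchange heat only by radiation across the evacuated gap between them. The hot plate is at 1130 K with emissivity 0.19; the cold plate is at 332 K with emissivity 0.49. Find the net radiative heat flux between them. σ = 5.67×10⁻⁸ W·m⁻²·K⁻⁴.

q ≈ 14600 W/m²

For two infinite grey parallel plates, q = σ(T₁⁴ − T₂⁴)/(1/ε₁ + 1/ε₂ − 1).
T₁⁴ − T₂⁴ = 1.630×10¹² − 1.215×10¹⁰ = 1.618×10¹² K⁴.
1/ε₁ + 1/ε₂ − 1 = 5.263 + 2.041 − 1 = 6.304.
q = 5.67×10⁻⁸ × 1.618×10¹² / 6.304.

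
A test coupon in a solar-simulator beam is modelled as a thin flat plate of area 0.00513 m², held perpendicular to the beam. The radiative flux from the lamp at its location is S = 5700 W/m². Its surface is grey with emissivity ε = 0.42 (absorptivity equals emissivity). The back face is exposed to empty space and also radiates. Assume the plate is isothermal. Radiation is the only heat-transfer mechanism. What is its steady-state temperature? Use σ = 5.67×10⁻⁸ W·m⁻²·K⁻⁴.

T ≈ 473 K

At equilibrium, absorbed power = emitted power.
Absorbing cross-section = A = 0.005130 m²; emitting surface = 2A = 0.01026 m² (ratio 2).
εS·A_cross = εσ·A_surf·T⁴  ⇒  T⁴ = S/(2σ)   (ε cancels).
T⁴ = 5700/(2·5.67×10⁻⁸) = 5.026×10¹⁰ K⁴.
T = (5.026×10¹⁰)^(1/4).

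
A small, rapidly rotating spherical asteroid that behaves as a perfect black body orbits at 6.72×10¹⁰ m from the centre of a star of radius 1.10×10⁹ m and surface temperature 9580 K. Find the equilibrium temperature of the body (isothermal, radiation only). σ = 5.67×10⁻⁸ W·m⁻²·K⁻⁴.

T ≈ 867 K

The star's surface emits σT_*⁴; at distance d the flux is S = σT_*⁴(R_*/d)².
S = 5.67×10⁻⁸·(9580)⁴·(1.10×10⁹/6.72×10¹⁰)² = 1.280×10⁵ W/m².
For an isothermal sphere T⁴ = (1−a)S/(4σ) = 5.642×10¹¹ K⁴.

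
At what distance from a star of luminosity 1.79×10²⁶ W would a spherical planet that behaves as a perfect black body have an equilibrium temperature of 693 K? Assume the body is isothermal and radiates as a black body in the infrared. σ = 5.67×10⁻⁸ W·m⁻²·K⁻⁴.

For an isothermal black-emitting sphere, (1−a)S·πr² = σ·4πr²·T⁴ ⇒ S = 4σT⁴/(1−a).
S = 4·5.67×10⁻⁸·(693)⁴/1.00 = 52310 W/m².
Flux falls as S = L/(4πd²), so d = √(L/(4πS)) = √(1.79×10²⁶/(4π·52310)).

d ≈ 1.65×10¹⁰ m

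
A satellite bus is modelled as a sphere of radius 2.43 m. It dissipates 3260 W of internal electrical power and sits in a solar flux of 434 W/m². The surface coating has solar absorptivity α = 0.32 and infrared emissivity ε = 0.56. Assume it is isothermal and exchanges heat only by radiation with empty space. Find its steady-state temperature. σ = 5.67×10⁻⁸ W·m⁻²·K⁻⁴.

At steady state, absorbed solar power + internal power = radiated power.
Absorbed: α·S·A_cross = 0.32·434·18.55 = 2576 W (cross-section πr²).
Total input = 2576 + 3260 = 5836 W.
Radiated: εσ·A_surf·T⁴ with A_surf = 4πr² = 74.20 m².
T⁴ = 5836/(0.56·5.67×10⁻⁸·74.20) = 2.477×10⁹ K⁴.

T ≈ 223 K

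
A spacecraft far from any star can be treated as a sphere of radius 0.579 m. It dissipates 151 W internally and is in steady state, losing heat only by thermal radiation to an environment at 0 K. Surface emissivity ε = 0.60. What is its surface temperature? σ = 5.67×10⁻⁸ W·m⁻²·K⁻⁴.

T ≈ 180 K

Steady state: internal power = radiated power, P = εσA T⁴.
Radiating area A = 4πr² = 4.213 m².
T⁴ = P/(εσA) = 151/(0.60·5.67×10⁻⁸·4.213) = 1.054×10⁹ K⁴.
T = (1.054×10⁹)^(1/4).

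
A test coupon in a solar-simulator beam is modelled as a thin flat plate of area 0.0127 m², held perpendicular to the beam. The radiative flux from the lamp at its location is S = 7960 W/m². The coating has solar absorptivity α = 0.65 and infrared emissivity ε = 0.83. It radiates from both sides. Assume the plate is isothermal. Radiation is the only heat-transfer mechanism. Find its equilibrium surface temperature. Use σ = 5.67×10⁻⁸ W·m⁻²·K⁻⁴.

T ≈ 484 K

At equilibrium, absorbed power = emitted power.
Absorbing cross-section = A = 0.01270 m²; emitting surface = 2A = 0.02540 m² (ratio 2).
αS·A_cross = εσ·A_surf·T⁴  ⇒  T⁴ = αS/(ε·2σ).
T⁴ = 0.650·7960/(0.83·2·5.67×10⁻⁸) = 5.497×10¹⁰ K⁴.
T = (5.497×10¹⁰)^(1/4).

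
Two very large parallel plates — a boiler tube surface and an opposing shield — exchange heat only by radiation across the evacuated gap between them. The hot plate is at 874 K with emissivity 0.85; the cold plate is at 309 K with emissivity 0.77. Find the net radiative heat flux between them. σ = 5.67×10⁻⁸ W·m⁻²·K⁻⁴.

For two infinite grey parallel plates, q = σ(T₁⁴ − T₂⁴)/(1/ε₁ + 1/ε₂ − 1).
T₁⁴ − T₂⁴ = 5.835×10¹¹ − 9.117×10⁹ = 5.744×10¹¹ K⁴.
1/ε₁ + 1/ε₂ − 1 = 1.176 + 1.299 − 1 = 1.475.
q = 5.67×10⁻⁸ × 5.744×10¹¹ / 1.475.

q ≈ 22100 W/m²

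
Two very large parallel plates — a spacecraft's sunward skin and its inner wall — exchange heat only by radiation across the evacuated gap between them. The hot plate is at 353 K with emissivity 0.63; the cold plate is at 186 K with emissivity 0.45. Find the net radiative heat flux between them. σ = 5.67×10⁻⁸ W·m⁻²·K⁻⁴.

For two infinite grey parallel plates, q = σ(T₁⁴ − T₂⁴)/(1/ε₁ + 1/ε₂ − 1).
T₁⁴ − T₂⁴ = 1.553×10¹⁰ − 1.197×10⁹ = 1.433×10¹⁰ K⁴.
1/ε₁ + 1/ε₂ − 1 = 1.587 + 2.222 − 1 = 2.810.
q = 5.67×10⁻⁸ × 1.433×10¹⁰ / 2.810.

q ≈ 289 W/m²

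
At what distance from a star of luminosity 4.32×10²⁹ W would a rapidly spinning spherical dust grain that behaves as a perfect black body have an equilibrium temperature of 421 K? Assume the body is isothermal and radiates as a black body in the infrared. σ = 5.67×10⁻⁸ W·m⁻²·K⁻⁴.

For an isothermal black-emitting sphere, (1−a)S·πr² = σ·4πr²·T⁴ ⇒ S = 4σT⁴/(1−a).
S = 4·5.67×10⁻⁸·(421)⁴/1.00 = 7125 W/m².
Flux falls as S = L/(4πd²), so d = √(L/(4πS)) = √(4.32×10²⁹/(4π·7125)).

d ≈ 2.20×10¹² m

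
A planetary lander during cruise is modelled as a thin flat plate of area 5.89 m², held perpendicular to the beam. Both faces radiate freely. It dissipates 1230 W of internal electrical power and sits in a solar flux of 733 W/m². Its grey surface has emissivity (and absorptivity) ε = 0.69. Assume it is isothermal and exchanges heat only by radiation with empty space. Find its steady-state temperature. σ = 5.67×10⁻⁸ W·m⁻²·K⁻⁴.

At steady state, absorbed solar power + internal power = radiated power.
Absorbed: α·S·A_cross = 0.69·733·5.890 = 2979 W (cross-section A).
Total input = 2979 + 1230 = 4209 W.
Radiated: εσ·A_surf·T⁴ with A_surf = 2A = 11.78 m².
T⁴ = 4209/(0.69·5.67×10⁻⁸·11.78) = 9.133×10⁹ K⁴.

T ≈ 309 K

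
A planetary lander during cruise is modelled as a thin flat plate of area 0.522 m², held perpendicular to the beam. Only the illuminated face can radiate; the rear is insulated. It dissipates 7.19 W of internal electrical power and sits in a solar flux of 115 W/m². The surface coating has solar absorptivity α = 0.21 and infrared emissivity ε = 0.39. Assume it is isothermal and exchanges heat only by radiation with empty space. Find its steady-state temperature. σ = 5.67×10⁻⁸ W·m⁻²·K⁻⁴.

At steady state, absorbed solar power + internal power = radiated power.
Absorbed: α·S·A_cross = 0.21·115·0.5220 = 12.61 W (cross-section A).
Total input = 12.61 + 7.19 = 19.80 W.
Radiated: εσ·A_surf·T⁴ with A_surf = A = 0.5220 m².
T⁴ = 19.80/(0.39·5.67×10⁻⁸·0.5220) = 1.715×10⁹ K⁴.

T ≈ 204 K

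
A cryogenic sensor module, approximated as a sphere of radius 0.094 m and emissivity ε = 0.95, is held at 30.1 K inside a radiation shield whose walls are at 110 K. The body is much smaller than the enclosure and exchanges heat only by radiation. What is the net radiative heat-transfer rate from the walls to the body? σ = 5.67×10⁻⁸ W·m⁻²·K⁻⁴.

For a small grey body in a large enclosure: P_net = εσA(T_body⁴ − T_wall⁴).
A = 4πr² = 0.1110 m²; T_body⁴ − T_wall⁴ = 8.209×10⁵ − 1.464×10⁸ = -1.456×10⁸ K⁴.
|P_net| = 0.95·5.67×10⁻⁸·0.1110·1.456×10⁸.

P_net ≈ 0.871 W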